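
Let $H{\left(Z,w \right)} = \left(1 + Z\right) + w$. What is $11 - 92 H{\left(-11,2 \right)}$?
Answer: $747$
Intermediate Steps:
$H{\left(Z,w \right)} = 1 + Z + w$
$11 - 92 H{\left(-11,2 \right)} = 11 - 92 \left(1 - 11 + 2\right) = 11 - -736 = 11 + 736 = 747$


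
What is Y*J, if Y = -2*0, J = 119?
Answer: 0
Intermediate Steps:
Y = 0
Y*J = 0*119 = 0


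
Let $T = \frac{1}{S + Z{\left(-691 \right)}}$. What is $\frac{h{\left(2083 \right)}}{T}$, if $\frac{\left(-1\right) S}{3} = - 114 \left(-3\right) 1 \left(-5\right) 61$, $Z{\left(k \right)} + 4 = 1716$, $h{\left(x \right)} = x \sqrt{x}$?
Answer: $655399286 \sqrt{2083} \approx 2.9912 \cdot 10^{10}$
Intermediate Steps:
$h{\left(x \right)} = x^{\frac{3}{2}}$
$Z{\left(k \right)} = 1712$ ($Z{\left(k \right)} = -4 + 1716 = 1712$)
$S = 312930$ ($S = - 3 - 114 \left(-3\right) 1 \left(-5\right) 61 = - 3 - 114 \left(\left(-3\right) \left(-5\right)\right) 61 = - 3 \left(-114\right) 15 \cdot 61 = - 3 \left(\left(-1710\right) 61\right) = \left(-3\right) \left(-104310\right) = 312930$)
$T = \frac{1}{314642}$ ($T = \frac{1}{312930 + 1712} = \frac{1}{314642} \approx 3.1782 \cdot 10^{-6}$)
$\frac{h{\left(2083 \right)}}{T} = 2083^{\frac{3}{2}} \frac{1}{\frac{1}{314642}} = 2083 \sqrt{2083} \cdot 314642 = 655399286 \sqrt{2083}$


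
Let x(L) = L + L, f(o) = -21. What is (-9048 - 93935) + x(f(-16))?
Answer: -103025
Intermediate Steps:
x(L) = 2*L
(-9048 - 93935) + x(f(-16)) = (-9048 - 93935) + 2*(-21) = -102983 - 42 = -103025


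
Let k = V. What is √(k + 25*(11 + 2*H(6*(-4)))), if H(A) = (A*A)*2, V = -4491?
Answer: 2*√13346 ≈ 231.05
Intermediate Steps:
H(A) = 2*A² (H(A) = A²*2 = 2*A²)
k = -4491
√(k + 25*(11 + 2*H(6*(-4)))) = √(-4491 + 25*(11 + 2*(2*(6*(-4))²))) = √(-4491 + 25*(11 + 2*(2*(-24)²))) = √(-4491 + 25*(11 + 2*(2*576))) = √(-4491 + 25*(11 + 2*1152)) = √(-4491 + 25*(11 + 2304)) = √(-4491 + 25*2315) = √(-4491 + 57875) = √53384 = 2*√13346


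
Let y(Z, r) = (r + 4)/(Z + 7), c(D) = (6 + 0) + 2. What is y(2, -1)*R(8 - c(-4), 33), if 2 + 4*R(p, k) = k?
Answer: 31/12 ≈ 2.5833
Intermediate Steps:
c(D) = 8 (c(D) = 6 + 2 = 8)
R(p, k) = -1/2 + k/4
y(Z, r) = (4 + r)/(7 + Z)
y(2, -1)*R(8 - c(-4), 33) = ((4 - 1)/(7 + 2))*(-1/2 + (1/4)*33) = (3/9)*(-1/2 + 33/4) = ((1/9)*3)*(31/4) = (1/3)*(31/4) = 31/12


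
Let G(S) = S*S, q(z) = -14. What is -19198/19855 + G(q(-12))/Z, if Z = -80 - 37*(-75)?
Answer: -1614/1805 ≈ -0.89418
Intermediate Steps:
Z = 2695 (Z = -80 + 2775 = 2695)
G(S) = S**2
-19198/19855 + G(q(-12))/Z = -19198/19855 + (-14)**2/2695 = -19198*1/19855 + 196*(1/2695) = -19198/19855 + 4/55 = -1614/1805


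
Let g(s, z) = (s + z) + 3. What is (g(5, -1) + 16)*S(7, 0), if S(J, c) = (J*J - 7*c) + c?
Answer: 1127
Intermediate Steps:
g(s, z) = 3 + s + z
S(J, c) = J**2 - 6*c (S(J, c) = (J**2 - 7*c) + c = J**2 - 6*c)
(g(5, -1) + 16)*S(7, 0) = ((3 + 5 - 1) + 16)*(7**2 - 6*0) = (7 + 16)*(49 + 0) = 23*49 = 1127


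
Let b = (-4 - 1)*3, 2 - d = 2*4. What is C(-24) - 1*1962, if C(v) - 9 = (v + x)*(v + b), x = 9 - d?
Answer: -1602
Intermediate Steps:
d = -6 (d = 2 - 2*4 = 2 - 1*8 = 2 - 8 = -6)
x = 15 (x = 9 - 1*(-6) = 9 + 6 = 15)
b = -15 (b = -5*3 = -15)
C(v) = 9 + (-15 + v)*(15 + v) (C(v) = 9 + (v + 15)*(v - 15) = 9 + (15 + v)*(-15 + v) = 9 + (-15 + v)*(15 + v))
C(-24) - 1*1962 = (-216 + (-24)²) - 1*1962 = (-216 + 576) - 1962 = 360 - 1962 = -1602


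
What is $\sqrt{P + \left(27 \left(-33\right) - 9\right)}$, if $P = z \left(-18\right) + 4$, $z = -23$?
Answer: $i \sqrt{482} \approx 21.954 i$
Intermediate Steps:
$P = 418$ ($P = \left(-23\right) \left(-18\right) + 4 = 414 + 4 = 418$)
$\sqrt{P + \left(27 \left(-33\right) - 9\right)} = \sqrt{418 + \left(27 \left(-33\right) - 9\right)} = \sqrt{418 - 900} = \sqrt{-482} = i \sqrt{482}$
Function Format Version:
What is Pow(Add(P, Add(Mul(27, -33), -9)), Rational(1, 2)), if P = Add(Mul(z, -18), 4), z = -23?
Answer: Mul(I, Pow(482, Rational(1, 2))) ≈ Mul(21.954, I)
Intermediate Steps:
P = 418 (P = Add(Mul(-23, -18), 4) = Add(414, 4) = 418)
Pow(Add(P, Add(Mul(27, -33), -9)), Rational(1, 2)) = Pow(Add(418, Add(Mul(27, -33), -9)), Rational(1, 2)) = Pow(Add(418, Add(-891, -9)), Rational(1, 2)) = Pow(Add(418, -900), Rational(1, 2)) = Pow(-482, Rational(1, 2)) = Mul(I, Pow(482, Rational(1, 2)))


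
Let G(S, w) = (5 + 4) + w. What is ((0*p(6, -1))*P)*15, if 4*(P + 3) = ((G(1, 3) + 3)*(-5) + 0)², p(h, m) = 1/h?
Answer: 0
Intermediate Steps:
G(S, w) = 9 + w
P = 5613/4 (P = -3 + (((9 + 3) + 3)*(-5) + 0)²/4 = -3 + ((12 + 3)*(-5) + 0)²/4 = -3 + (15*(-5) + 0)²/4 = -3 + (-75 + 0)²/4 = -3 + (¼)*(-75)² = -3 + (¼)*5625 = -3 + 5625/4 = 5613/4 ≈ 1403.3)
((0*p(6, -1))*P)*15 = ((0/6)*(5613/4))*15 = ((0*(⅙))*(5613/4))*15 = (0*(5613/4))*15 = 0*15 = 0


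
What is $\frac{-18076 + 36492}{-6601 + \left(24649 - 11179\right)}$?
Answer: $\frac{18416}{6869} \approx 2.681$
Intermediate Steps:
$\frac{-18076 + 36492}{-6601 + \left(24649 - 11179\right)} = \frac{18416}{-6601 + 13470} = \frac{18416}{6869}$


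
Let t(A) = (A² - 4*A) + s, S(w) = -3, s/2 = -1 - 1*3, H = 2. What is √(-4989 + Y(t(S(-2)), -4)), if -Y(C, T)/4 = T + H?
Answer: I*√4981 ≈ 70.576*I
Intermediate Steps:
s = -8 (s = 2*(-1 - 1*3) = 2*(-1 - 3) = 2*(-4) = -8)
t(A) = -8 + A² - 4*A (t(A) = (A² - 4*A) - 8 = -8 + A² - 4*A)
Y(C, T) = -8 - 4*T (Y(C, T) = -4*(T + 2) = -4*(2 + T) = -8 - 4*T)
√(-4989 + Y(t(S(-2)), -4)) = √(-4989 + (-8 - 4*(-4))) = √(-4989 + (-8 + 16)) = √(-4989 + 8) = √(-4981) = I*√4981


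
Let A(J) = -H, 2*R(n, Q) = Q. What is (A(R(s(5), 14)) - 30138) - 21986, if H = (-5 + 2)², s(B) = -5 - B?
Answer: -52133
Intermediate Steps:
H = 9 (H = (-3)² = 9)
R(n, Q) = Q/2
A(J) = -9 (A(J) = -1*9 = -9)
(A(R(s(5), 14)) - 30138) - 21986 = (-9 - 30138) - 21986 = -30147 - 21986 = -52133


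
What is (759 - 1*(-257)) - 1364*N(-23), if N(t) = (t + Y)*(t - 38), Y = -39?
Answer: -5157632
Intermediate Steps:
N(t) = (-39 + t)*(-38 + t) (N(t) = (t - 39)*(t - 38) = (-39 + t)*(-38 + t))
(759 - 1*(-257)) - 1364*N(-23) = (759 - 1*(-257)) - 1364*(1482 + (-23)**2 - 77*(-23)) = (759 + 257) - 1364*(1482 + 529 + 1771) = 1016 - 1364*3782 = 1016 - 5158648 = -5157632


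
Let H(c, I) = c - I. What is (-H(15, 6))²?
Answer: 81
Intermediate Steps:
(-H(15, 6))² = (-(15 - 1*6))² = (-(15 - 6))² = (-1*9)² = (-9)² = 81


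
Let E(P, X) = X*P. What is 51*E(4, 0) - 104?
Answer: -104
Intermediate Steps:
E(P, X) = P*X
51*E(4, 0) - 104 = 51*(4*0) - 104 = 51*0 - 104 = 0 - 104 = -104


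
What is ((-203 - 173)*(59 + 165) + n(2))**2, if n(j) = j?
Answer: 7093345284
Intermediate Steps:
((-203 - 173)*(59 + 165) + n(2))**2 = ((-203 - 173)*(59 + 165) + 2)**2 = (-376*224 + 2)**2 = (-84224 + 2)**2 = (-84222)**2 = 7093345284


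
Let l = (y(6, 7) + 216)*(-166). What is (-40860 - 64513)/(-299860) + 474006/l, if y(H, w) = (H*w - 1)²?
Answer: -54476635357/47213256860 ≈ -1.1538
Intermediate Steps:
y(H, w) = (-1 + H*w)²
l = -314902 (l = ((-1 + 6*7)² + 216)*(-166) = ((-1 + 42)² + 216)*(-166) = (41² + 216)*(-166) = (1681 + 216)*(-166) = 1897*(-166) = -314902)
(-40860 - 64513)/(-299860) + 474006/l = (-40860 - 64513)/(-299860) + 474006/(-314902) = -105373*(-1/299860) + 474006*(-1/314902) = 105373/299860 - 237003/157451 = -54476635357/47213256860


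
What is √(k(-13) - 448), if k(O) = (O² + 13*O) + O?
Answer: I*√461 ≈ 21.471*I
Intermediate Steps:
k(O) = O² + 14*O
√(k(-13) - 448) = √(-13*(14 - 13) - 448) = √(-13*1 - 448) = √(-13 - 448) = √(-461) = I*√461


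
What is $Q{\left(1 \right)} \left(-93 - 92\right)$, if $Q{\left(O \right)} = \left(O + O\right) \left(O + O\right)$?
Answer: $-740$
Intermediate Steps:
$Q{\left(O \right)} = 4 O^{2}$ ($Q{\left(O \right)} = 2 O 2 O = 4 O^{2}$)
$Q{\left(1 \right)} \left(-93 - 92\right) = 4 \cdot 1^{2} \left(-93 - 92\right) = 4 \cdot 1 \left(-185\right) = 4 \left(-185\right) = -740$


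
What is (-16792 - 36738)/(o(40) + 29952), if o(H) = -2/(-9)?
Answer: -48177/26957 ≈ -1.7872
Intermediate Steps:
o(H) = 2/9 (o(H) = -2*(-⅑) = 2/9)
(-16792 - 36738)/(o(40) + 29952) = (-16792 - 36738)/(2/9 + 29952) = -53530/269570/9 = -53530*9/269570 = -48177/26957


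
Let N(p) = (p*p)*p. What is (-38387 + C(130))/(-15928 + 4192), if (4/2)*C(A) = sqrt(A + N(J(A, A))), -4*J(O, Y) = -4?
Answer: 38387/11736 - sqrt(131)/23472 ≈ 3.2704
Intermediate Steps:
J(O, Y) = 1 (J(O, Y) = -1/4*(-4) = 1)
N(p) = p**3 (N(p) = p**2*p = p**3)
C(A) = sqrt(1 + A)/2 (C(A) = sqrt(A + 1**3)/2 = sqrt(A + 1)/2 = sqrt(1 + A)/2)
(-38387 + C(130))/(-15928 + 4192) = (-38387 + sqrt(1 + 130)/2)/(-15928 + 4192) = (-38387 + sqrt(131)/2)/(-11736) = (-38387 + sqrt(131)/2)*(-1/11736) = 38387/11736 - sqrt(131)/23472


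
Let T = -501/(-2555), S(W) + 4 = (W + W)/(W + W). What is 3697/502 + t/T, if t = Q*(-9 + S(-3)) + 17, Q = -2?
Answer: 54439207/251502 ≈ 216.46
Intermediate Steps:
S(W) = -3 (S(W) = -4 + (W + W)/(W + W) = -4 + (2*W)/((2*W)) = -4 + (2*W)*(1/(2*W)) = -4 + 1 = -3)
T = 501/2555 (T = -501*(-1/2555) = 501/2555 ≈ 0.19609)
t = 41 (t = -2*(-9 - 3) + 17 = -2*(-12) + 17 = 24 + 17 = 41)
3697/502 + t/T = 3697/502 + 41/(501/2555) = 3697*(1/502) + 41*(2555/501) = 3697/502 + 104755/501 = 54439207/251502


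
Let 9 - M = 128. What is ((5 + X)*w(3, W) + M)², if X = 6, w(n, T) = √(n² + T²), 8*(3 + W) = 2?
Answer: 258641/16 - 1309*√265/2 ≈ 5510.6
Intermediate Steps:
W = -11/4 (W = -3 + (⅛)*2 = -3 + ¼ = -11/4 ≈ -2.7500)
w(n, T) = √(T² + n²)
M = -119 (M = 9 - 1*128 = 9 - 128 = -119)
((5 + X)*w(3, W) + M)² = ((5 + 6)*√((-11/4)² + 3²) - 119)² = (11*√(121/16 + 9) - 119)² = (11*√(265/16) - 119)² = (11*(√265/4) - 119)² = (11*√265/4 - 119)² = (-119 + 11*√265/4)²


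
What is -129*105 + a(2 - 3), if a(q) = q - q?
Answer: -13545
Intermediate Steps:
a(q) = 0
-129*105 + a(2 - 3) = -129*105 + 0 = -13545 + 0 = -13545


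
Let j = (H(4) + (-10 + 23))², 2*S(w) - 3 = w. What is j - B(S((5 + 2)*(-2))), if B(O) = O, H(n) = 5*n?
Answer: 2189/2 ≈ 1094.5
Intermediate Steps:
S(w) = 3/2 + w/2
j = 1089 (j = (5*4 + (-10 + 23))² = (20 + 13)² = 33² = 1089)
j - B(S((5 + 2)*(-2))) = 1089 - (3/2 + ((5 + 2)*(-2))/2) = 1089 - (3/2 + (7*(-2))/2) = 1089 - (3/2 + (½)*(-14)) = 1089 - (3/2 - 7) = 1089 - 1*(-11/2) = 1089 + 11/2 = 2189/2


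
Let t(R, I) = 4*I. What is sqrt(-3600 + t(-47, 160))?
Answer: 4*I*sqrt(185) ≈ 54.406*I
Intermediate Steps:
sqrt(-3600 + t(-47, 160)) = sqrt(-3600 + 4*160) = sqrt(-3600 + 640) = sqrt(-2960) = 4*I*sqrt(185)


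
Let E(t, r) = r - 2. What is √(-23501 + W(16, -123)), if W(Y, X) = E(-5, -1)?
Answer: 4*I*√1469 ≈ 153.31*I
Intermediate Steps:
E(t, r) = -2 + r
W(Y, X) = -3 (W(Y, X) = -2 - 1 = -3)
√(-23501 + W(16, -123)) = √(-23501 - 3) = √(-23504) = 4*I*√1469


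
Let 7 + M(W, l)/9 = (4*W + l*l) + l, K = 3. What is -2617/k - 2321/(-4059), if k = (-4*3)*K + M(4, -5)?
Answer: -102022/9225 ≈ -11.059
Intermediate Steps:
M(W, l) = -63 + 9*l + 9*l² + 36*W (M(W, l) = -63 + 9*((4*W + l*l) + l) = -63 + 9*((4*W + l²) + l) = -63 + 9*((l² + 4*W) + l) = -63 + 9*(l + l² + 4*W) = -63 + (9*l + 9*l² + 36*W) = -63 + 9*l + 9*l² + 36*W)
k = 225 (k = -4*3*3 + (-63 + 9*(-5) + 9*(-5)² + 36*4) = -12*3 + (-63 - 45 + 9*25 + 144) = -36 + (-63 - 45 + 225 + 144) = -36 + 261 = 225)
-2617/k - 2321/(-4059) = -2617/225 - 2321/(-4059) = -2617*1/225 - 2321*(-1/4059) = -2617/225 + 211/369 = -102022/9225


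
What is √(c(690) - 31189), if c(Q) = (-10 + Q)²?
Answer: √431211 ≈ 656.67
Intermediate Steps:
√(c(690) - 31189) = √((-10 + 690)² - 31189) = √(680² - 31189) = √(462400 - 31189) = √431211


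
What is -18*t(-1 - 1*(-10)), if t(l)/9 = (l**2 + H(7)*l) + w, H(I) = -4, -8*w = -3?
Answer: -29403/4 ≈ -7350.8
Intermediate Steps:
w = 3/8 (w = -1/8*(-3) = 3/8 ≈ 0.37500)
t(l) = 27/8 - 36*l + 9*l**2 (t(l) = 9*((l**2 - 4*l) + 3/8) = 9*(3/8 + l**2 - 4*l) = 27/8 - 36*l + 9*l**2)
-18*t(-1 - 1*(-10)) = -18*(27/8 - 36*(-1 - 1*(-10)) + 9*(-1 - 1*(-10))**2) = -18*(27/8 - 36*(-1 + 10) + 9*(-1 + 10)**2) = -18*(27/8 - 36*9 + 9*9**2) = -18*(27/8 - 324 + 9*81) = -18*(27/8 - 324 + 729) = -18*3267/8 = -29403/4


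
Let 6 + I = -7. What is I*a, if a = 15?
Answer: -195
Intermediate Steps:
I = -13 (I = -6 - 7 = -13)
I*a = -13*15 = -195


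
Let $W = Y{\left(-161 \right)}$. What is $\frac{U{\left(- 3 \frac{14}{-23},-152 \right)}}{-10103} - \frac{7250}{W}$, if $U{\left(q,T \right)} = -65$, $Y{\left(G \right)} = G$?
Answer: $\frac{73257215}{1626583} \approx 45.037$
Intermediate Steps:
$W = -161$
$\frac{U{\left(- 3 \frac{14}{-23},-152 \right)}}{-10103} - \frac{7250}{W} = - \frac{65}{-10103} - \frac{7250}{-161} = \left(-65\right) \left(- \frac{1}{10103}\right) - - \frac{7250}{161} = \frac{65}{10103} + \frac{7250}{161} = \frac{73257215}{1626583}$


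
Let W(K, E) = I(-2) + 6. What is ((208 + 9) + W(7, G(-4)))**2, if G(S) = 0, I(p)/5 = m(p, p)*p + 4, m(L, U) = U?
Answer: 69169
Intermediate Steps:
I(p) = 20 + 5*p**2 (I(p) = 5*(p*p + 4) = 5*(p**2 + 4) = 5*(4 + p**2) = 20 + 5*p**2)
W(K, E) = 46 (W(K, E) = (20 + 5*(-2)**2) + 6 = (20 + 5*4) + 6 = (20 + 20) + 6 = 40 + 6 = 46)
((208 + 9) + W(7, G(-4)))**2 = ((208 + 9) + 46)**2 = (217 + 46)**2 = 263**2 = 69169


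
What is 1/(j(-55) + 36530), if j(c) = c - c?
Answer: 1/36530 ≈ 2.7375e-5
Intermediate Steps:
j(c) = 0
1/(j(-55) + 36530) = 1/(0 + 36530) = 1/36530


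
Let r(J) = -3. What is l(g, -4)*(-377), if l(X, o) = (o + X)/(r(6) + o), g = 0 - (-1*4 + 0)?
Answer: 0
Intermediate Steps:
g = 4 (g = 0 - (-4 + 0) = 0 - 1*(-4) = 0 + 4 = 4)
l(X, o) = (X + o)/(-3 + o) (l(X, o) = (o + X)/(-3 + o) = (X + o)/(-3 + o))
l(g, -4)*(-377) = ((4 - 4)/(-3 - 4))*(-377) = (0/(-7))*(-377) = -1/7*0*(-377) = 0*(-377) = 0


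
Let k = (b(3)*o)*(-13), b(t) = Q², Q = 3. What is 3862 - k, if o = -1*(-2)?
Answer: 4096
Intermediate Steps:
o = 2
b(t) = 9 (b(t) = 3² = 9)
k = -234 (k = (9*2)*(-13) = 18*(-13) = -234)
3862 - k = 3862 - 1*(-234) = 3862 + 234 = 4096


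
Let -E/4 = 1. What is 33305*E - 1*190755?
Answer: -323975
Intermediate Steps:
E = -4 (E = -4*1 = -4)
33305*E - 1*190755 = 33305*(-4) - 1*190755 = -133220 - 190755 = -323975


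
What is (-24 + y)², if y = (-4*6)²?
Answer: 304704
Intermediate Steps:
y = 576 (y = (-24)² = 576)
(-24 + y)² = (-24 + 576)² = 552² = 304704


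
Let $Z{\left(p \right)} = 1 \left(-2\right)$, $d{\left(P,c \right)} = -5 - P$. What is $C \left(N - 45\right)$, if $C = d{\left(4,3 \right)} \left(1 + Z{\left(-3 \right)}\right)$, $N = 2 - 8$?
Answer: $-459$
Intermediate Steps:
$Z{\left(p \right)} = -2$
$N = -6$ ($N = 2 - 8 = -6$)
$C = 9$ ($C = \left(-5 - 4\right) \left(1 - 2\right) = \left(-5 - 4\right) \left(-1\right) = \left(-9\right) \left(-1\right) = 9$)
$C \left(N - 45\right) = 9 \left(-6 - 45\right) = 9 \left(-51\right) = -459$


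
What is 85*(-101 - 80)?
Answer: -15385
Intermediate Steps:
85*(-101 - 80) = 85*(-181) = -15385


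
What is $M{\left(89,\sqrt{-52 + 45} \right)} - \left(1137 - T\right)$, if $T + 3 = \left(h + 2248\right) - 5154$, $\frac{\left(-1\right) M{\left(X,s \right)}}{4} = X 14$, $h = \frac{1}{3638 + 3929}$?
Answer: $- \frac{68330009}{7567} \approx -9030.0$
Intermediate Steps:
$h = \frac{1}{7567} \approx 0.00013215$
$M{\left(X,s \right)} = - 56 X$ ($M{\left(X,s \right)} = - 4 X 14 = - 4 \cdot 14 X = - 56 X$)
$T = - \frac{22012402}{7567}$ ($T = -3 + \left(\left(\frac{1}{7567} + 2248\right) - 5154\right) = -3 + \left(\frac{17010617}{7567} - 5154\right) = -3 - \frac{21989701}{7567} = - \frac{22012402}{7567} \approx -2909.0$)
$M{\left(89,\sqrt{-52 + 45} \right)} - \left(1137 - T\right) = \left(-56\right) 89 - \left(1137 - - \frac{22012402}{7567}\right) = -4984 - \left(1137 + \frac{22012402}{7567}\right) = -4984 - \frac{30616081}{7567} = - \frac{68330009}{7567}$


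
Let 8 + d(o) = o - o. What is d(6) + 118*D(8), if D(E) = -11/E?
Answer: -681/4 ≈ -170.25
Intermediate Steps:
d(o) = -8 (d(o) = -8 + (o - o) = -8 + 0 = -8)
d(6) + 118*D(8) = -8 + 118*(-11/8) = -8 - 649/4 = -681/4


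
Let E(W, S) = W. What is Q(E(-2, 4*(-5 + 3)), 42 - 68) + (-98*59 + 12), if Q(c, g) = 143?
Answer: -5627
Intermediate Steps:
Q(E(-2, 4*(-5 + 3)), 42 - 68) + (-98*59 + 12) = 143 + (-98*59 + 12) = 143 + (-5782 + 12) = 143 - 5770 = -5627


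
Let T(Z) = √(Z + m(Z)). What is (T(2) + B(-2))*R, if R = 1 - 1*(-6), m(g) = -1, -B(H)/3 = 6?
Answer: -119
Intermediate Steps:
B(H) = -18 (B(H) = -3*6 = -18)
R = 7 (R = 1 + 6 = 7)
T(Z) = √(-1 + Z) (T(Z) = √(Z - 1) = √(-1 + Z))
(T(2) + B(-2))*R = (√(-1 + 2) - 18)*7 = (√1 - 18)*7 = (1 - 18)*7 = -17*7 = -119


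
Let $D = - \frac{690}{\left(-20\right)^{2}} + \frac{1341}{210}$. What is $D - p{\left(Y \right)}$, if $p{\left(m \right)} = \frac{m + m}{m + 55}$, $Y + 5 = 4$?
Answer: $\frac{7103}{1512} \approx 4.6978$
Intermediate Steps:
$Y = -1$ ($Y = -5 + 4 = -1$)
$p{\left(m \right)} = \frac{2 m}{55 + m}$
$D = \frac{261}{56}$ ($D = - \frac{690}{400} + 1341 \cdot \frac{1}{210} = \left(-690\right) \frac{1}{400} + \frac{447}{70} = - \frac{69}{40} + \frac{447}{70} = \frac{261}{56} \approx 4.6607$)
$D - p{\left(Y \right)} = \frac{261}{56} - 2 \left(-1\right) \frac{1}{55 - 1} = \frac{261}{56} - 2 \left(-1\right) \frac{1}{54} = \frac{261}{56} - - \frac{1}{27} = \frac{261}{56} + \frac{1}{27} = \frac{7103}{1512}$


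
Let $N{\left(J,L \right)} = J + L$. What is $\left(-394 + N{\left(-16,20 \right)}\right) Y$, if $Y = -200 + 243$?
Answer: $-16770$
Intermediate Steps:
$Y = 43$
$\left(-394 + N{\left(-16,20 \right)}\right) Y = \left(-394 + \left(-16 + 20\right)\right) 43 = \left(-394 + 4\right) 43 = \left(-390\right) 43 = -16770$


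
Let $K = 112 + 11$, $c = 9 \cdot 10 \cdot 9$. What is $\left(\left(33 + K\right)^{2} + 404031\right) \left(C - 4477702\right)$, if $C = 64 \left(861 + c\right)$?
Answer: $-1872288492186$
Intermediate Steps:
$c = 810$ ($c = 90 \cdot 9 = 810$)
$K = 123$
$C = 106944$ ($C = 64 \left(861 + 810\right) = 64 \cdot 1671 = 106944$)
$\left(\left(33 + K\right)^{2} + 404031\right) \left(C - 4477702\right) = \left(\left(33 + 123\right)^{2} + 404031\right) \left(106944 - 4477702\right) = \left(156^{2} + 404031\right) \left(-4370758\right) = \left(24336 + 404031\right) \left(-4370758\right) = 428367 \left(-4370758\right) = -1872288492186$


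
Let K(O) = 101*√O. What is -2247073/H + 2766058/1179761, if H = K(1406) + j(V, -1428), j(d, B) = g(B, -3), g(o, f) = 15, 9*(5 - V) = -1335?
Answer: 79436994047393/16920581750941 - 226954373*√1406/14342381 ≈ -588.65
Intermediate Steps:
V = 460/3 (V = 5 - ⅑*(-1335) = 5 + 445/3 = 460/3 ≈ 153.33)
j(d, B) = 15
H = 15 + 101*√1406 (H = 101*√1406 + 15 = 15 + 101*√1406 ≈ 3802.2)
-2247073/H + 2766058/1179761 = -2247073/(15 + 101*√1406) + 2766058/1179761 = 2766058/1179761 - 2247073/(15 + 101*√1406)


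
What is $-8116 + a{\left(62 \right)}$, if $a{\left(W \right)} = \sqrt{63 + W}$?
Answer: $-8116 + 5 \sqrt{5} \approx -8104.8$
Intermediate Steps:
$-8116 + a{\left(62 \right)} = -8116 + \sqrt{63 + 62} = -8116 + \sqrt{125} = -8116 + 5 \sqrt{5}$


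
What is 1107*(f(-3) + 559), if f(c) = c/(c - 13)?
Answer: 9904329/16 ≈ 6.1902e+5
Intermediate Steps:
f(c) = c/(-13 + c)
1107*(f(-3) + 559) = 1107*(-3/(-13 - 3) + 559) = 1107*(-3/(-16) + 559) = 1107*(-3*(-1/16) + 559) = 1107*(3/16 + 559) = 1107*(8947/16) = 9904329/16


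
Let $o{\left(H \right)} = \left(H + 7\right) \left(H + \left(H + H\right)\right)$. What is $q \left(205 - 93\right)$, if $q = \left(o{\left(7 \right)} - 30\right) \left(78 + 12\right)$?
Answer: $2661120$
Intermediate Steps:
$o{\left(H \right)} = 3 H \left(7 + H\right)$ ($o{\left(H \right)} = \left(7 + H\right) \left(H + 2 H\right) = \left(7 + H\right) 3 H = 3 H \left(7 + H\right)$)
$q = 23760$ ($q = \left(3 \cdot 7 \left(7 + 7\right) - 30\right) \left(78 + 12\right) = \left(3 \cdot 7 \cdot 14 - 30\right) 90 = \left(294 - 30\right) 90 = 264 \cdot 90 = 23760$)
$q \left(205 - 93\right) = 23760 \left(205 - 93\right) = 23760 \cdot 112 = 2661120$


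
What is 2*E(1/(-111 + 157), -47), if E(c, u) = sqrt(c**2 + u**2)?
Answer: sqrt(4674245)/23 ≈ 94.000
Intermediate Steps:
2*E(1/(-111 + 157), -47) = 2*sqrt((1/(-111 + 157))**2 + (-47)**2) = 2*sqrt((1/46)**2 + 2209) = 2*sqrt(1/2116 + 2209) = 2*sqrt(4674245/2116) = 2*(sqrt(4674245)/46) = sqrt(4674245)/23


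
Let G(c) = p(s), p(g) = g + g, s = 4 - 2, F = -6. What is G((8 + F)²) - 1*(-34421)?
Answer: 34425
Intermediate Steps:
s = 2
p(g) = 2*g
G(c) = 4 (G(c) = 2*2 = 4)
G((8 + F)²) - 1*(-34421) = 4 - 1*(-34421) = 4 + 34421 = 34425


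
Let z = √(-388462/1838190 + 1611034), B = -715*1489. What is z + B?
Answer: -1064635 + √1360897624743580905/919095 ≈ -1.0634e+6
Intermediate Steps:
B = -1064635
z = √1360897624743580905/919095 (z = √(-388462*1/1838190 + 1611034) = √(-194231/919095 + 1611034) = √(1480693099999/919095) = √1360897624743580905/919095 ≈ 1269.3)
z + B = √1360897624743580905/919095 - 1064635 = -1064635 + √1360897624743580905/919095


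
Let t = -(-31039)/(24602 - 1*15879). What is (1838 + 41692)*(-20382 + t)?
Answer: -7737942728910/8723 ≈ -8.8707e+8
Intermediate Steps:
t = 31039/8723 (t = -(-31039)/(24602 - 15879) = -(-31039)/8723 = -1*(-31039/8723) = 31039/8723 ≈ 3.5583)
(1838 + 41692)*(-20382 + t) = (1838 + 41692)*(-20382 + 31039/8723) = 43530*(-177761147/8723) = -7737942728910/8723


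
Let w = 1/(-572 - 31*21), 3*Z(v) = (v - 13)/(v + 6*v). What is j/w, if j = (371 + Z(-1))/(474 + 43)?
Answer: -1363645/1551 ≈ -879.20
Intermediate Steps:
Z(v) = (-13 + v)/(21*v) (Z(v) = ((v - 13)/(v + 6*v))/3 = ((-13 + v)/((7*v)))/3 = ((-13 + v)*(1/(7*v)))/3 = ((-13 + v)/(7*v))/3 = (-13 + v)/(21*v))
w = -1/1223 (w = 1/(-572 - 651) = 1/(-1223) = -1/1223 ≈ -0.00081766)
j = 1115/1551 (j = (371 + (1/21)*(-13 - 1)/(-1))/(474 + 43) = (371 + (1/21)*(-1)*(-14))/517 = (371 + 2/3)*(1/517) = (1115/3)*(1/517) = 1115/1551 ≈ 0.71889)
j/w = 1115/(1551*(-1/1223)) = (1115/1551)*(-1223) = -1363645/1551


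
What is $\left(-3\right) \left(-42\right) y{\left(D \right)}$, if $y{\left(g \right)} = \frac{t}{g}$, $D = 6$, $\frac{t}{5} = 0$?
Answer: $0$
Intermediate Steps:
$t = 0$ ($t = 5 \cdot 0 = 0$)
$y{\left(g \right)} = 0$ ($y{\left(g \right)} = \frac{0}{g} = 0$)
$\left(-3\right) \left(-42\right) y{\left(D \right)} = \left(-3\right) \left(-42\right) 0 = 126 \cdot 0 = 0$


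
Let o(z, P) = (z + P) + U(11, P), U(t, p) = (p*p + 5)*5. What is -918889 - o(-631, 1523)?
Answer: -12517451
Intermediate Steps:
U(t, p) = 25 + 5*p**2 (U(t, p) = (p**2 + 5)*5 = (5 + p**2)*5 = 25 + 5*p**2)
o(z, P) = 25 + P + z + 5*P**2 (o(z, P) = (z + P) + (25 + 5*P**2) = (P + z) + (25 + 5*P**2) = 25 + P + z + 5*P**2)
-918889 - o(-631, 1523) = -918889 - (25 + 1523 - 631 + 5*1523**2) = -918889 - (25 + 1523 - 631 + 5*2319529) = -918889 - (25 + 1523 - 631 + 11597645) = -918889 - 1*11598562 = -918889 - 11598562 = -12517451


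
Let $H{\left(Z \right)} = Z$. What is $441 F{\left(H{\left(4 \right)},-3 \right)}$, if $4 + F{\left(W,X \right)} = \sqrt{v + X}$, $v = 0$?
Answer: $-1764 + 441 i \sqrt{3} \approx -1764.0 + 763.83 i$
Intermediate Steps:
$F{\left(W,X \right)} = -4 + \sqrt{X}$ ($F{\left(W,X \right)} = -4 + \sqrt{0 + X} = -4 + \sqrt{X}$)
$441 F{\left(H{\left(4 \right)},-3 \right)} = 441 \left(-4 + \sqrt{-3}\right) = 441 \left(-4 + i \sqrt{3}\right) = -1764 + 441 i \sqrt{3}$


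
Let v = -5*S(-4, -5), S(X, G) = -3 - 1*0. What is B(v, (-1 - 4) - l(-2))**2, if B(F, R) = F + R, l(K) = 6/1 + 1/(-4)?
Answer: 289/16 ≈ 18.063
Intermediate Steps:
S(X, G) = -3 (S(X, G) = -3 + 0 = -3)
l(K) = 23/4 (l(K) = 6*1 + 1*(-1/4) = 6 - 1/4 = 23/4)
v = 15 (v = -5*(-3) = 15)
B(v, (-1 - 4) - l(-2))**2 = (15 + ((-1 - 4) - 1*23/4))**2 = (15 + (-5 - 23/4))**2 = (15 - 43/4)**2 = (17/4)**2 = 289/16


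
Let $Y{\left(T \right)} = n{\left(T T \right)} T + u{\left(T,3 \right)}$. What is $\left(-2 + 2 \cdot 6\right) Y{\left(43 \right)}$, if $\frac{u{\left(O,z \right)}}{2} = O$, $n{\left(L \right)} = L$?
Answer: $795930$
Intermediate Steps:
$u{\left(O,z \right)} = 2 O$
$Y{\left(T \right)} = T^{3} + 2 T$ ($Y{\left(T \right)} = T T T + 2 T = T^{2} T + 2 T = T^{3} + 2 T$)
$\left(-2 + 2 \cdot 6\right) Y{\left(43 \right)} = \left(-2 + 2 \cdot 6\right) 43 \left(2 + 43^{2}\right) = \left(-2 + 12\right) 43 \left(2 + 1849\right) = 10 \cdot 43 \cdot 1851 = 10 \cdot 79593 = 795930$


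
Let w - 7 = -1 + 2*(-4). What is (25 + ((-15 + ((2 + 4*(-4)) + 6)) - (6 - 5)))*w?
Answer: -2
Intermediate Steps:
w = -2 (w = 7 + (-1 + 2*(-4)) = 7 + (-1 - 8) = 7 - 9 = -2)
(25 + ((-15 + ((2 + 4*(-4)) + 6)) - (6 - 5)))*w = (25 + ((-15 + ((2 + 4*(-4)) + 6)) - (6 - 5)))*(-2) = (25 + ((-15 + ((2 - 16) + 6)) - 1*1))*(-2) = (25 + ((-15 + (-14 + 6)) - 1))*(-2) = (25 + ((-15 - 8) - 1))*(-2) = (25 + (-23 - 1))*(-2) = (25 - 24)*(-2) = 1*(-2) = -2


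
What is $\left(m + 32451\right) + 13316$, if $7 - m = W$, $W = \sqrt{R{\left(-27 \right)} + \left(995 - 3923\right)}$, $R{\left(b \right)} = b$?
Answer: $45774 - i \sqrt{2955} \approx 45774.0 - 54.36 i$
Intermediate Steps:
$W = i \sqrt{2955}$ ($W = \sqrt{-27 + \left(995 - 3923\right)} = \sqrt{-27 - 2928} = \sqrt{-2955} = i \sqrt{2955} \approx 54.36 i$)
$m = 7 - i \sqrt{2955} \approx 7.0 - 54.36 i$
$\left(m + 32451\right) + 13316 = \left(\left(7 - i \sqrt{2955}\right) + 32451\right) + 13316 = \left(32458 - i \sqrt{2955}\right) + 13316 = 45774 - i \sqrt{2955}$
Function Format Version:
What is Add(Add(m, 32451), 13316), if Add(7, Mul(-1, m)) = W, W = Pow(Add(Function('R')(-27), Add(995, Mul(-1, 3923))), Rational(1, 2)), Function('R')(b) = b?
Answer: Add(45774, Mul(-1, I, Pow(2955, Rational(1, 2)))) ≈ Add(45774., Mul(-54.360, I))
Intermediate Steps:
W = Mul(I, Pow(2955, Rational(1, 2))) (W = Pow(Add(-27, Add(995, Mul(-1, 3923))), Rational(1, 2)) = Pow(Add(-27, Add(995, -3923)), Rational(1, 2)) = Pow(Add(-27, -2928), Rational(1, 2)) = Pow(-2955, Rational(1, 2)) = Mul(I, Pow(2955, Rational(1, 2))) ≈ Mul(54.360, I))
m = Add(7, Mul(-1, I, Pow(2955, Rational(1, 2)))) (m = Add(7, Mul(-1, Mul(I, Pow(2955, Rational(1, 2))))) = Add(7, Mul(-1, I, Pow(2955, Rational(1, 2)))) ≈ Add(7.0000, Mul(-54.360, I)))
Add(Add(m, 32451), 13316) = Add(Add(Add(7, Mul(-1, I, Pow(2955, Rational(1, 2)))), 32451), 13316) = Add(Add(32458, Mul(-1, I, Pow(2955, Rational(1, 2)))), 13316) = Add(45774, Mul(-1, I, Pow(2955, Rational(1, 2))))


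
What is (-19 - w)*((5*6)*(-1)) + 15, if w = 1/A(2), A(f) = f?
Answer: 600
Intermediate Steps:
w = 1/2 ≈ 0.50000
(-19 - w)*((5*6)*(-1)) + 15 = (-19 - 1*1/2)*((5*6)*(-1)) + 15 = (-19 - 1/2)*(30*(-1)) + 15 = -39/2*(-30) + 15 = 585 + 15 = 600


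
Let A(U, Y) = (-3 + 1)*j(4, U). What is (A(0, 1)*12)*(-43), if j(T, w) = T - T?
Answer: 0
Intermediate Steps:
j(T, w) = 0
A(U, Y) = 0 (A(U, Y) = (-3 + 1)*0 = -2*0 = 0)
(A(0, 1)*12)*(-43) = (0*12)*(-43) = 0*(-43) = 0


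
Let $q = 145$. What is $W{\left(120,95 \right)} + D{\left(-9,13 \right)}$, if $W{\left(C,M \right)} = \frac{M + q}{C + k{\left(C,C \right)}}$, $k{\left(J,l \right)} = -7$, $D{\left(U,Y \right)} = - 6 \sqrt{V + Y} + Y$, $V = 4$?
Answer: $\frac{1709}{113} - 6 \sqrt{17} \approx -9.6147$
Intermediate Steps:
$D{\left(U,Y \right)} = Y - 6 \sqrt{4 + Y}$ ($D{\left(U,Y \right)} = - 6 \sqrt{4 + Y} + Y = Y - 6 \sqrt{4 + Y}$)
$W{\left(C,M \right)} = \frac{145 + M}{-7 + C}$ ($W{\left(C,M \right)} = \frac{M + 145}{C - 7} = \frac{145 + M}{-7 + C}$)
$W{\left(120,95 \right)} + D{\left(-9,13 \right)} = \frac{145 + 95}{-7 + 120} + \left(13 - 6 \sqrt{4 + 13}\right) = \frac{1}{113} \cdot 240 + \left(13 - 6 \sqrt{17}\right) = \frac{240}{113} + \left(13 - 6 \sqrt{17}\right) = \frac{1709}{113} - 6 \sqrt{17}$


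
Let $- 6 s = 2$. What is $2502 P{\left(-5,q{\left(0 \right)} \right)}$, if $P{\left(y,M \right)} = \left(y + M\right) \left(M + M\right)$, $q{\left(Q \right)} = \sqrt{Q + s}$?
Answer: $-1668 - 8340 i \sqrt{3} \approx -1668.0 - 14445.0 i$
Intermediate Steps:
$s = - \frac{1}{3}$ ($s = \left(- \frac{1}{6}\right) 2 = - \frac{1}{3} \approx -0.33333$)
$q{\left(Q \right)} = \sqrt{- \frac{1}{3} + Q}$ ($q{\left(Q \right)} = \sqrt{Q - \frac{1}{3}} = \sqrt{- \frac{1}{3} + Q}$)
$P{\left(y,M \right)} = 2 M \left(M + y\right)$ ($P{\left(y,M \right)} = \left(M + y\right) 2 M = 2 M \left(M + y\right)$)
$2502 P{\left(-5,q{\left(0 \right)} \right)} = 2502 \cdot 2 \frac{\sqrt{-3 + 9 \cdot 0}}{3} \left(\frac{\sqrt{-3 + 9 \cdot 0}}{3} - 5\right) = 2502 \cdot 2 \frac{\sqrt{-3 + 0}}{3} \left(\frac{\sqrt{-3 + 0}}{3} - 5\right) = 2502 \cdot 2 \frac{\sqrt{-3}}{3} \left(\frac{\sqrt{-3}}{3} - 5\right) = 2502 \cdot 2 \frac{i \sqrt{3}}{3} \left(\frac{i \sqrt{3}}{3} - 5\right) = 2502 \cdot 2 \frac{i \sqrt{3}}{3} \left(-5 + \frac{i \sqrt{3}}{3}\right) = 2502 \frac{2 i \sqrt{3} \left(-5 + \frac{i \sqrt{3}}{3}\right)}{3} = 1668 i \sqrt{3} \left(-5 + \frac{i \sqrt{3}}{3}\right)$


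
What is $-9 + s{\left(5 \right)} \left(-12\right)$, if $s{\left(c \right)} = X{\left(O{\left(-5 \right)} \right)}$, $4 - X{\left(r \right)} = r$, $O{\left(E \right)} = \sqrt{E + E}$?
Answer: $-57 + 12 i \sqrt{10} \approx -57.0 + 37.947 i$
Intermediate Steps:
$O{\left(E \right)} = \sqrt{2} \sqrt{E}$ ($O{\left(E \right)} = \sqrt{2 E} = \sqrt{2} \sqrt{E}$)
$X{\left(r \right)} = 4 - r$
$s{\left(c \right)} = 4 - i \sqrt{10}$ ($s{\left(c \right)} = 4 - \sqrt{2} \sqrt{-5} = 4 - \sqrt{2} i \sqrt{5} = 4 - i \sqrt{10}$)
$-9 + s{\left(5 \right)} \left(-12\right) = -9 + \left(4 - i \sqrt{10}\right) \left(-12\right) = -9 - \left(48 - 12 i \sqrt{10}\right) = -57 + 12 i \sqrt{10}$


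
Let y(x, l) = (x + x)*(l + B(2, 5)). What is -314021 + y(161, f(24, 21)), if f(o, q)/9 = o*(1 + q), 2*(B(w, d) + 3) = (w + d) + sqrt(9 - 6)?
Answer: 1216284 + 161*sqrt(3) ≈ 1.2166e+6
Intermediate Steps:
B(w, d) = -3 + d/2 + w/2 + sqrt(3)/2 (B(w, d) = -3 + ((w + d) + sqrt(9 - 6))/2 = -3 + ((d + w) + sqrt(3))/2 = -3 + (d + w + sqrt(3))/2 = -3 + (d/2 + w/2 + sqrt(3)/2) = -3 + d/2 + w/2 + sqrt(3)/2)
f(o, q) = 9*o*(1 + q) (f(o, q) = 9*(o*(1 + q)) = 9*o*(1 + q))
y(x, l) = 2*x*(1/2 + l + sqrt(3)/2) (y(x, l) = (x + x)*(l + (-3 + (1/2)*5 + (1/2)*2 + sqrt(3)/2)) = (2*x)*(l + (-3 + 5/2 + 1 + sqrt(3)/2)) = (2*x)*(l + (1/2 + sqrt(3)/2)) = (2*x)*(1/2 + l + sqrt(3)/2) = 2*x*(1/2 + l + sqrt(3)/2))
-314021 + y(161, f(24, 21)) = -314021 + 161*(1 + sqrt(3) + 2*(9*24*(1 + 21))) = -314021 + 161*(1 + sqrt(3) + 2*(9*24*22)) = -314021 + 161*(1 + sqrt(3) + 2*4752) = -314021 + 161*(1 + sqrt(3) + 9504) = -314021 + 161*(9505 + sqrt(3)) = -314021 + (1530305 + 161*sqrt(3)) = 1216284 + 161*sqrt(3)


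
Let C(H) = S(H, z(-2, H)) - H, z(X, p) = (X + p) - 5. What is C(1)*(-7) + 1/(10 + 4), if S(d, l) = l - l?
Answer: 99/14 ≈ 7.0714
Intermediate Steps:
z(X, p) = -5 + X + p
S(d, l) = 0
C(H) = -H (C(H) = 0 - H = -H)
C(1)*(-7) + 1/(10 + 4) = -1*1*(-7) + 1/(10 + 4) = -1*(-7) + 1/14 = 7 + 1/14 = 99/14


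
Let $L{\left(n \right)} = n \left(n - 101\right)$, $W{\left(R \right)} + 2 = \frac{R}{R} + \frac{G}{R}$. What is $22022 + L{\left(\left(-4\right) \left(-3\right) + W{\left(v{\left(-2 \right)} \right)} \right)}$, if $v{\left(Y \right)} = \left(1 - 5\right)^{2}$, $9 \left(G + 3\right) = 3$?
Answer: $\frac{757627}{36} \approx 21045.0$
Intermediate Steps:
$G = - \frac{8}{3}$ ($G = -3 + \frac{1}{9} \cdot 3 = -3 + \frac{1}{3} = - \frac{8}{3} \approx -2.6667$)
$v{\left(Y \right)} = 16$ ($v{\left(Y \right)} = \left(-4\right)^{2} = 16$)
$W{\left(R \right)} = -1 - \frac{8}{3 R}$ ($W{\left(R \right)} = -2 - \left(\frac{8}{3 R} - \frac{R}{R}\right) = -2 + \left(1 - \frac{8}{3 R}\right) = -1 - \frac{8}{3 R}$)
$L{\left(n \right)} = n \left(-101 + n\right)$
$22022 + L{\left(\left(-4\right) \left(-3\right) + W{\left(v{\left(-2 \right)} \right)} \right)} = 22022 + \left(\left(-4\right) \left(-3\right) + \frac{- \frac{8}{3} - 16}{16}\right) \left(-101 + \left(\left(-4\right) \left(-3\right) + \frac{- \frac{8}{3} - 16}{16}\right)\right) = 22022 + \left(12 + \frac{- \frac{8}{3} - 16}{16}\right) \left(-101 + \left(12 + \frac{- \frac{8}{3} - 16}{16}\right)\right) = 22022 + \left(12 + \frac{1}{16} \left(- \frac{56}{3}\right)\right) \left(-101 + \left(12 + \frac{1}{16} \left(- \frac{56}{3}\right)\right)\right) = 22022 + \left(12 - \frac{7}{6}\right) \left(-101 + \left(12 - \frac{7}{6}\right)\right) = 22022 + \frac{65 \left(-101 + \frac{65}{6}\right)}{6} = 22022 + \frac{65}{6} \left(- \frac{541}{6}\right) = 22022 - \frac{35165}{36} = \frac{757627}{36}$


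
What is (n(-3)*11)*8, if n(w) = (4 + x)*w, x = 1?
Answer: -1320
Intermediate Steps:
n(w) = 5*w (n(w) = (4 + 1)*w = 5*w)
(n(-3)*11)*8 = ((5*(-3))*11)*8 = -15*11*8 = -165*8 = -1320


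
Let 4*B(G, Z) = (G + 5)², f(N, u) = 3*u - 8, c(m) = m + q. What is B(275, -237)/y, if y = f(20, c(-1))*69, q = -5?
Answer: -9800/897 ≈ -10.925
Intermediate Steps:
c(m) = -5 + m (c(m) = m - 5 = -5 + m)
f(N, u) = -8 + 3*u
B(G, Z) = (5 + G)²/4 (B(G, Z) = (G + 5)²/4 = (5 + G)²/4)
y = -1794 (y = (-8 + 3*(-5 - 1))*69 = (-8 + 3*(-6))*69 = (-8 - 18)*69 = -26*69 = -1794)
B(275, -237)/y = ((5 + 275)²/4)/(-1794) = ((¼)*280²)*(-1/1794) = ((¼)*78400)*(-1/1794) = 19600*(-1/1794) = -9800/897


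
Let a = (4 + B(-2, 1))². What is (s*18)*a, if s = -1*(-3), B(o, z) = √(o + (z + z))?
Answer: 864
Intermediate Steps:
B(o, z) = √(o + 2*z)
s = 3
a = 16 (a = (4 + √(-2 + 2*1))² = (4 + √(-2 + 2))² = (4 + √0)² = (4 + 0)² = 4² = 16)
(s*18)*a = (3*18)*16 = 54*16 = 864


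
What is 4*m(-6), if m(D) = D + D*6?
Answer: -168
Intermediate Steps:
m(D) = 7*D (m(D) = D + 6*D = 7*D)
4*m(-6) = 4*(7*(-6)) = 4*(-42) = -168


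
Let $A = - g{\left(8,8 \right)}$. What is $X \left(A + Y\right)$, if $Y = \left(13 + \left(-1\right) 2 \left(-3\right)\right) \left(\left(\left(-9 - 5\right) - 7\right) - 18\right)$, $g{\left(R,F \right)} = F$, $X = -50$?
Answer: $37450$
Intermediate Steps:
$A = -8$ ($A = \left(-1\right) 8 = -8$)
$Y = -741$ ($Y = \left(13 - -6\right) \left(\left(-14 - 7\right) - 18\right) = \left(13 + 6\right) \left(-21 - 18\right) = 19 \left(-39\right) = -741$)
$X \left(A + Y\right) = - 50 \left(-8 - 741\right) = \left(-50\right) \left(-749\right) = 37450$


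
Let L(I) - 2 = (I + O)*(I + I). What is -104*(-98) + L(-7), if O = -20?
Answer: 10572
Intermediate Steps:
L(I) = 2 + 2*I*(-20 + I) (L(I) = 2 + (I - 20)*(I + I) = 2 + (-20 + I)*(2*I) = 2 + 2*I*(-20 + I))
-104*(-98) + L(-7) = -104*(-98) + (2 - 40*(-7) + 2*(-7)**2) = 10192 + (2 + 280 + 2*49) = 10192 + (2 + 280 + 98) = 10192 + 380 = 10572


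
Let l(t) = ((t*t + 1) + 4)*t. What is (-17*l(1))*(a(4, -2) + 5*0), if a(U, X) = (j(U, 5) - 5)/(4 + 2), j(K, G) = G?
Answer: 0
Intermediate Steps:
a(U, X) = 0 (a(U, X) = (5 - 5)/(4 + 2) = 0/6 = 0*(⅙) = 0)
l(t) = t*(5 + t²) (l(t) = ((t² + 1) + 4)*t = ((1 + t²) + 4)*t = (5 + t²)*t = t*(5 + t²))
(-17*l(1))*(a(4, -2) + 5*0) = (-17*(5 + 1²))*(0 + 5*0) = (-17*(5 + 1))*(0 + 0) = -17*6*0 = -102*0 = 0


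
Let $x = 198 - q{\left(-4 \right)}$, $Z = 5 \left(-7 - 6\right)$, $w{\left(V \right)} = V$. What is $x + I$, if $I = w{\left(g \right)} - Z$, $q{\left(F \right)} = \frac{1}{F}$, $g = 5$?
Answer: $\frac{1073}{4} \approx 268.25$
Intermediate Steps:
$Z = -65$ ($Z = 5 \left(-13\right) = -65$)
$x = \frac{793}{4}$ ($x = 198 - \frac{1}{-4} = 198 - - \frac{1}{4} = 198 + \frac{1}{4} = \frac{793}{4} \approx 198.25$)
$I = 70$ ($I = 5 - -65 = 5 + 65 = 70$)
$x + I = \frac{793}{4} + 70 = \frac{1073}{4}$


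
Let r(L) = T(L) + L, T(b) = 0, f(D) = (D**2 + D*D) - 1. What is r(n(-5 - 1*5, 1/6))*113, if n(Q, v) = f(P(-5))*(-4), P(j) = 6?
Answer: -32092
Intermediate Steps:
f(D) = -1 + 2*D**2 (f(D) = (D**2 + D**2) - 1 = 2*D**2 - 1 = -1 + 2*D**2)
n(Q, v) = -284 (n(Q, v) = (-1 + 2*6**2)*(-4) = (-1 + 2*36)*(-4) = (-1 + 72)*(-4) = 71*(-4) = -284)
r(L) = L (r(L) = 0 + L = L)
r(n(-5 - 1*5, 1/6))*113 = -284*113 = -32092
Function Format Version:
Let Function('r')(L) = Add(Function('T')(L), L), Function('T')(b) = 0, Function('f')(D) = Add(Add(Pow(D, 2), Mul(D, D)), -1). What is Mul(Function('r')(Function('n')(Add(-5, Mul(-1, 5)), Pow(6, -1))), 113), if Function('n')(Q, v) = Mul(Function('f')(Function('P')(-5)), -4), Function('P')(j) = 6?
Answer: -32092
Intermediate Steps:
Function('f')(D) = Add(-1, Mul(2, Pow(D, 2))) (Function('f')(D) = Add(Add(Pow(D, 2), Pow(D, 2)), -1) = Add(Mul(2, Pow(D, 2)), -1) = Add(-1, Mul(2, Pow(D, 2))))
Function('n')(Q, v) = -284 (Function('n')(Q, v) = Mul(Add(-1, Mul(2, Pow(6, 2))), -4) = Mul(Add(-1, Mul(2, 36)), -4) = Mul(Add(-1, 72), -4) = Mul(71, -4) = -284)
Function('r')(L) = L (Function('r')(L) = Add(0, L) = L)
Mul(Function('r')(Function('n')(Add(-5, Mul(-1, 5)), Pow(6, -1))), 113) = Mul(-284, 113) = -32092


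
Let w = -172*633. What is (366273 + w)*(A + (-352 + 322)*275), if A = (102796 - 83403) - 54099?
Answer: -11056745532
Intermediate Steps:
w = -108876
A = -34706 (A = 19393 - 54099 = -34706)
(366273 + w)*(A + (-352 + 322)*275) = (366273 - 108876)*(-34706 + (-352 + 322)*275) = 257397*(-34706 - 30*275) = 257397*(-34706 - 8250) = 257397*(-42956) = -11056745532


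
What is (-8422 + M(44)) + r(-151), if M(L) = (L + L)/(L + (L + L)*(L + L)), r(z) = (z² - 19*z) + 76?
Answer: 3066350/177 ≈ 17324.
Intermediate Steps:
r(z) = 76 + z² - 19*z
M(L) = 2*L/(L + 4*L²) (M(L) = (2*L)/(L + (2*L)*(2*L)) = (2*L)/(L + 4*L²) = 2*L/(L + 4*L²))
(-8422 + M(44)) + r(-151) = (-8422 + 2/(1 + 4*44)) + (76 + (-151)² - 19*(-151)) = (-8422 + 2/(1 + 176)) + (76 + 22801 + 2869) = (-8422 + 2/177) + 25746 = -1490692/177 + 25746 = 3066350/177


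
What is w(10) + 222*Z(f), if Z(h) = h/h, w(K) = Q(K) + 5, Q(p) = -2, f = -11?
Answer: 225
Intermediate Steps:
w(K) = 3 (w(K) = -2 + 5 = 3)
Z(h) = 1
w(10) + 222*Z(f) = 3 + 222*1 = 3 + 222 = 225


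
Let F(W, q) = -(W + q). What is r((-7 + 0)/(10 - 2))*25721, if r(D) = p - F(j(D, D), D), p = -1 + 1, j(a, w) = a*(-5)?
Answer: 180047/2 ≈ 90024.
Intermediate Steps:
j(a, w) = -5*a
F(W, q) = -W - q
p = 0
r(D) = -4*D (r(D) = 0 - (-(-5)*D - D) = 0 - (5*D - D) = 0 - 4*D = -4*D)
r((-7 + 0)/(10 - 2))*25721 = -4*(-7 + 0)/(10 - 2)*25721 = -(-28)/8*25721 = -4*(-7/8)*25721 = (7/2)*25721 = 180047/2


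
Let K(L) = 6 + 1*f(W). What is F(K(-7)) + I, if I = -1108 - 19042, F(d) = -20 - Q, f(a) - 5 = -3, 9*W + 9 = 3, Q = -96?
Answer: -20074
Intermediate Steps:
W = -⅔ (W = -1 + (⅑)*3 = -1 + ⅓ = -⅔ ≈ -0.66667)
f(a) = 2 (f(a) = 5 - 3 = 2)
K(L) = 8 (K(L) = 6 + 1*2 = 6 + 2 = 8)
F(d) = 76 (F(d) = -20 - 1*(-96) = -20 + 96 = 76)
I = -20150
F(K(-7)) + I = 76 - 20150 = -20074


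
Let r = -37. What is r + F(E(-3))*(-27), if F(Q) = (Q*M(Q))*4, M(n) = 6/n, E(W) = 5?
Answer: -685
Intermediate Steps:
F(Q) = 24 (F(Q) = (Q*(6/Q))*4 = 6*4 = 24)
r + F(E(-3))*(-27) = -37 + 24*(-27) = -37 - 648 = -685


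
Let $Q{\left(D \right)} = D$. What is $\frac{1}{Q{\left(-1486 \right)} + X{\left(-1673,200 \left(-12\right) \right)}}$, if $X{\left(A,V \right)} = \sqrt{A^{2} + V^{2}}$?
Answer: $\frac{1486}{6350733} + \frac{\sqrt{8558929}}{6350733} \approx 0.00069465$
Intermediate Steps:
$\frac{1}{Q{\left(-1486 \right)} + X{\left(-1673,200 \left(-12\right) \right)}} = \frac{1}{-1486 + \sqrt{\left(-1673\right)^{2} + \left(200 \left(-12\right)\right)^{2}}} = \frac{1}{-1486 + \sqrt{2798929 + \left(-2400\right)^{2}}} = \frac{1}{-1486 + \sqrt{2798929 + 5760000}} = \frac{1}{-1486 + \sqrt{8558929}}$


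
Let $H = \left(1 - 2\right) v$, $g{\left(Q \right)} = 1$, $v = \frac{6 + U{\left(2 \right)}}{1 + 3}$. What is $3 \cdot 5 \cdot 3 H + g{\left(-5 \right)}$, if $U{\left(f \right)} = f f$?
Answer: $- \frac{223}{2} \approx -111.5$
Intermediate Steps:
$U{\left(f \right)} = f^{2}$
$v = \frac{5}{2}$ ($v = \frac{6 + 2^{2}}{1 + 3} = \frac{6 + 4}{4} = 10 \cdot \frac{1}{4} = \frac{5}{2} \approx 2.5$)
$H = - \frac{5}{2}$ ($H = \left(1 - 2\right) \frac{5}{2} = \left(-1\right) \frac{5}{2} = - \frac{5}{2} \approx -2.5$)
$3 \cdot 5 \cdot 3 H + g{\left(-5 \right)} = 3 \cdot 5 \cdot 3 \left(- \frac{5}{2}\right) + 1 = 15 \cdot 3 \left(- \frac{5}{2}\right) + 1 = 45 \left(- \frac{5}{2}\right) + 1 = - \frac{225}{2} + 1 = - \frac{223}{2}$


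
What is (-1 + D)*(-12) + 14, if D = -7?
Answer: 110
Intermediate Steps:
(-1 + D)*(-12) + 14 = (-1 - 7)*(-12) + 14 = -8*(-12) + 14 = 96 + 14 = 110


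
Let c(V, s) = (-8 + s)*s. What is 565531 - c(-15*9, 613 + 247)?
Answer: -167189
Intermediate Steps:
c(V, s) = s*(-8 + s)
565531 - c(-15*9, 613 + 247) = 565531 - (613 + 247)*(-8 + (613 + 247)) = 565531 - 860*(-8 + 860) = 565531 - 860*852 = 565531 - 1*732720 = 565531 - 732720 = -167189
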